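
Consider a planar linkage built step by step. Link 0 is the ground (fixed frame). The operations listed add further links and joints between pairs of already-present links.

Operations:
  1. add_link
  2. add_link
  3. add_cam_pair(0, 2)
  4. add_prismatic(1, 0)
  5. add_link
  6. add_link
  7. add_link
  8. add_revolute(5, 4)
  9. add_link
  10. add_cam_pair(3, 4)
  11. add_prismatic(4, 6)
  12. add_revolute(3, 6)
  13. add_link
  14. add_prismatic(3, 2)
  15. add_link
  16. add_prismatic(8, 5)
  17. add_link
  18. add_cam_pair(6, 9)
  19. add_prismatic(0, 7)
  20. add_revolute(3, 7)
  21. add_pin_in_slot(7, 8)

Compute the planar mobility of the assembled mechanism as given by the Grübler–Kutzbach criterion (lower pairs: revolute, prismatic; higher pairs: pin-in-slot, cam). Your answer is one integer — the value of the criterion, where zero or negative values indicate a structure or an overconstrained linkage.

link 0 = ground. State L|J1|J2 = 1|0|0
+link1  2|0|0
+link2  3|0|0
C(0,2) f=2→J2  3|0|1
P(1,0) f=1→J1  3|1|1
+link3  4|1|1
+link4  5|1|1
+link5  6|1|1
R(5,4) f=1→J1  6|2|1
+link6  7|2|1
C(3,4) f=2→J2  7|2|2
P(4,6) f=1→J1  7|3|2
R(3,6) f=1→J1  7|4|2
+link7  8|4|2
P(3,2) f=1→J1  8|5|2
+link8  9|5|2
P(8,5) f=1→J1  9|6|2
+link9  10|6|2
C(6,9) f=2→J2  10|6|3
P(0,7) f=1→J1  10|7|3
R(3,7) f=1→J1  10|8|3
PS(7,8) f=2→J2  10|8|4
M = 3(10−1)−2·8−4 = 27−16−4 = 7

M = 7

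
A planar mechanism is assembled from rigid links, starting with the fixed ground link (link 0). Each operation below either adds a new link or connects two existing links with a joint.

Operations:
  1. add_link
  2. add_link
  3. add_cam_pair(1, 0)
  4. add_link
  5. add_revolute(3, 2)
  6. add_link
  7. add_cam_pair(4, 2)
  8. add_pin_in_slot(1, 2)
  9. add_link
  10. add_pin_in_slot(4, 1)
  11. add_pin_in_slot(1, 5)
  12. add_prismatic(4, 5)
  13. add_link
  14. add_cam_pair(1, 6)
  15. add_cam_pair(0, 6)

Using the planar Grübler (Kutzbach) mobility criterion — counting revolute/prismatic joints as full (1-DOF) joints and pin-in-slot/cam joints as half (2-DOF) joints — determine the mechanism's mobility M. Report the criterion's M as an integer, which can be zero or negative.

[1;0;0] (link 0 is ground)
L+ [2;0;0]
L+ [3;0;0]
C(1,0)∈J2 [3;0;1]
L+ [4;0;1]
R(3,2)∈J1 [4;1;1]
L+ [5;1;1]
C(4,2)∈J2 [5;1;2]
PS(1,2)∈J2 [5;1;3]
L+ [6;1;3]
PS(4,1)∈J2 [6;1;4]
PS(1,5)∈J2 [6;1;5]
P(4,5)∈J1 [6;2;5]
L+ [7;2;5]
C(1,6)∈J2 [7;2;6]
C(0,6)∈J2 [7;2;7]
mobility = 18 − 4 − 7 = 7

M = 7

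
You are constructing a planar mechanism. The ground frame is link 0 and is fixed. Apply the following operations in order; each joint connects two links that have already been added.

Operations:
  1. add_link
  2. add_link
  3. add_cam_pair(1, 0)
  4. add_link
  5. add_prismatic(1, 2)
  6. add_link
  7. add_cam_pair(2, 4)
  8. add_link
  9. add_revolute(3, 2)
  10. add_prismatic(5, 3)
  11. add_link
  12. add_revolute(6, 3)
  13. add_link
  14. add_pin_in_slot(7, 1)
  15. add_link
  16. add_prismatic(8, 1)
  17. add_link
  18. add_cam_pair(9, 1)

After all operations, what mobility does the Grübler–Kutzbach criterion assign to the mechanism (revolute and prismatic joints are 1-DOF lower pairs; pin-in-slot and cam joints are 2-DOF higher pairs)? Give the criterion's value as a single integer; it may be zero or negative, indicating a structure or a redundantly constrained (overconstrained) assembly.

[1;0;0] (link 0 is ground)
L+ [2;0;0]
L+ [3;0;0]
C(1,0)∈J2 [3;0;1]
L+ [4;0;1]
P(1,2)∈J1 [4;1;1]
L+ [5;1;1]
C(2,4)∈J2 [5;1;2]
L+ [6;1;2]
R(3,2)∈J1 [6;2;2]
P(5,3)∈J1 [6;3;2]
L+ [7;3;2]
R(6,3)∈J1 [7;4;2]
L+ [8;4;2]
PS(7,1)∈J2 [8;4;3]
L+ [9;4;3]
P(8,1)∈J1 [9;5;3]
L+ [10;5;3]
C(9,1)∈J2 [10;5;4]
mobility = 27 − 10 − 4 = 13

M = 13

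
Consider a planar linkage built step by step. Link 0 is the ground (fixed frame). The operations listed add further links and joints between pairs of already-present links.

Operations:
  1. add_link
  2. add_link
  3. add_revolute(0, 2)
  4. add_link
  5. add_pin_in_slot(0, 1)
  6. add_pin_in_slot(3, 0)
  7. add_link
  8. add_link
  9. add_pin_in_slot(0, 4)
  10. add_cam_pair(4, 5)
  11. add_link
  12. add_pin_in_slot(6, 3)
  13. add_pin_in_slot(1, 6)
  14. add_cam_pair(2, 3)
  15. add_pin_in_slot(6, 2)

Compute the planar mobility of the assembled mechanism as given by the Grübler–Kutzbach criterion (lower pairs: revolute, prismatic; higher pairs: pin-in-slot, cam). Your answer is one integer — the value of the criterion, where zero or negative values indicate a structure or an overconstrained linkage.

M = 8

[1;0;0] (link 0 is ground)
L+ [2;0;0]
L+ [3;0;0]
R(0,2)∈J1 [3;1;0]
L+ [4;1;0]
PS(0,1)∈J2 [4;1;1]
PS(3,0)∈J2 [4;1;2]
L+ [5;1;2]
L+ [6;1;2]
PS(0,4)∈J2 [6;1;3]
C(4,5)∈J2 [6;1;4]
L+ [7;1;4]
PS(6,3)∈J2 [7;1;5]
PS(1,6)∈J2 [7;1;6]
C(2,3)∈J2 [7;1;7]
PS(6,2)∈J2 [7;1;8]
mobility = 18 − 2 − 8 = 8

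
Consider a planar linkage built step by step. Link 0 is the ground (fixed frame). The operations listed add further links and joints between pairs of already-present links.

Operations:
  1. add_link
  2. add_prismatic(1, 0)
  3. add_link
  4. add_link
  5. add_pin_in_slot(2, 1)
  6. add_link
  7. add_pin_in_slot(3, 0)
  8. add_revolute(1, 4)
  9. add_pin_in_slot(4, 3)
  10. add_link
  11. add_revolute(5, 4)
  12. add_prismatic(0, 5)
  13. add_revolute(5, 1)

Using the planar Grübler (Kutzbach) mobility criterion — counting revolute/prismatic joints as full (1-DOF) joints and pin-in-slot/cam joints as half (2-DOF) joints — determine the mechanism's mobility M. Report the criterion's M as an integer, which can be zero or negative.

M = 2

[1;0;0] (link 0 is ground)
L+ [2;0;0]
P(1,0)∈J1 [2;1;0]
L+ [3;1;0]
L+ [4;1;0]
PS(2,1)∈J2 [4;1;1]
L+ [5;1;1]
PS(3,0)∈J2 [5;1;2]
R(1,4)∈J1 [5;2;2]
PS(4,3)∈J2 [5;2;3]
L+ [6;2;3]
R(5,4)∈J1 [6;3;3]
P(0,5)∈J1 [6;4;3]
R(5,1)∈J1 [6;5;3]
mobility = 15 − 10 − 3 = 2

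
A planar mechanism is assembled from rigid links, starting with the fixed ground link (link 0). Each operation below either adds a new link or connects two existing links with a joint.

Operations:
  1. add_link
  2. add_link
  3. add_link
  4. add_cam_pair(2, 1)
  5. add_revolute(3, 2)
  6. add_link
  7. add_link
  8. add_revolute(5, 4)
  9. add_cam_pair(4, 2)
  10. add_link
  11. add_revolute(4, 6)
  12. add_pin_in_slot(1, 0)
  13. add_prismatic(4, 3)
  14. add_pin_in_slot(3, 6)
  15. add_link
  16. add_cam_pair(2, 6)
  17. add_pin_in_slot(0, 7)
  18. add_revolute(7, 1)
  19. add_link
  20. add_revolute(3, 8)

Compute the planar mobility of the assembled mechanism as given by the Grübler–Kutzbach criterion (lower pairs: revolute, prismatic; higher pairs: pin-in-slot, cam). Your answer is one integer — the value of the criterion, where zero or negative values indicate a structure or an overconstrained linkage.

link 0 = ground. State L|J1|J2 = 1|0|0
+link1  2|0|0
+link2  3|0|0
+link3  4|0|0
C(2,1) f=2→J2  4|0|1
R(3,2) f=1→J1  4|1|1
+link4  5|1|1
+link5  6|1|1
R(5,4) f=1→J1  6|2|1
C(4,2) f=2→J2  6|2|2
+link6  7|2|2
R(4,6) f=1→J1  7|3|2
PS(1,0) f=2→J2  7|3|3
P(4,3) f=1→J1  7|4|3
PS(3,6) f=2→J2  7|4|4
+link7  8|4|4
C(2,6) f=2→J2  8|4|5
PS(0,7) f=2→J2  8|4|6
R(7,1) f=1→J1  8|5|6
+link8  9|5|6
R(3,8) f=1→J1  9|6|6
M = 3(9−1)−2·6−6 = 24−12−6 = 6

M = 6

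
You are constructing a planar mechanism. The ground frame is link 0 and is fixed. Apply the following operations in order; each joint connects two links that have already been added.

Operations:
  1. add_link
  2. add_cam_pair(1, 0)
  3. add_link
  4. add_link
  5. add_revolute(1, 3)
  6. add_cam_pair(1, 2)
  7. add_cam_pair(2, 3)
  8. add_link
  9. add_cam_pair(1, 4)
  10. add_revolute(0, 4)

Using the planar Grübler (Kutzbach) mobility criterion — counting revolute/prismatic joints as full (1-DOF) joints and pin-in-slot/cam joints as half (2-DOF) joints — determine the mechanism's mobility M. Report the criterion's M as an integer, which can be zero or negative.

M = 4

[1;0;0] (link 0 is ground)
L+ [2;0;0]
C(1,0)∈J2 [2;0;1]
L+ [3;0;1]
L+ [4;0;1]
R(1,3)∈J1 [4;1;1]
C(1,2)∈J2 [4;1;2]
C(2,3)∈J2 [4;1;3]
L+ [5;1;3]
C(1,4)∈J2 [5;1;4]
R(0,4)∈J1 [5;2;4]
mobility = 12 − 4 − 4 = 4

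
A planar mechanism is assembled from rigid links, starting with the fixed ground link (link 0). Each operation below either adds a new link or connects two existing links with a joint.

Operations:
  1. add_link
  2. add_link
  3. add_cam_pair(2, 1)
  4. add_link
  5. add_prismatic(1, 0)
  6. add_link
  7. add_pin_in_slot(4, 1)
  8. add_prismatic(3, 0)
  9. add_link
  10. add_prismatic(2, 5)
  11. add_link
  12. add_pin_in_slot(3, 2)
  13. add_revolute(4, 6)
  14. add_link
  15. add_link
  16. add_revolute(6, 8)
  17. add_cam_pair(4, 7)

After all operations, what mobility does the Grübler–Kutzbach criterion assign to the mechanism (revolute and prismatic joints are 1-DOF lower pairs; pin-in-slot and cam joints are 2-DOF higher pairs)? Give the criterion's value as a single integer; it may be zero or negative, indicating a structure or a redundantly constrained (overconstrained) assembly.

ground; <1,0,0>
#1 <2,0,0>
#2 <3,0,0>
C:2↔1 J2 <3,0,1>
#3 <4,0,1>
P:1↔0 J1 <4,1,1>
#4 <5,1,1>
PS:4↔1 J2 <5,1,2>
P:3↔0 J1 <5,2,2>
#5 <6,2,2>
P:2↔5 J1 <6,3,2>
#6 <7,3,2>
PS:3↔2 J2 <7,3,3>
R:4↔6 J1 <7,4,3>
#7 <8,4,3>
#8 <9,4,3>
R:6↔8 J1 <9,5,3>
C:4↔7 J2 <9,5,4>
3×8 − 2×5 − 1×4 = 10

M = 10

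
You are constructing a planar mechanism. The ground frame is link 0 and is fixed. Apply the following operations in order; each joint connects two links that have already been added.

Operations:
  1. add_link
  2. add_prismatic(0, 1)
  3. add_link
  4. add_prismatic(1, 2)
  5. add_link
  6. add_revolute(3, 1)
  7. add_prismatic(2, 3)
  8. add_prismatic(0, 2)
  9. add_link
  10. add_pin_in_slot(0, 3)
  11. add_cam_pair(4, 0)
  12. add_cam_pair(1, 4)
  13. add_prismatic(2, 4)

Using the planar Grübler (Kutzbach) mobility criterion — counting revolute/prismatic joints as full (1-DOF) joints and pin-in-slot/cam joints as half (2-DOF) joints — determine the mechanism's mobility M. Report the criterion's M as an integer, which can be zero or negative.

M = -3

(L,J1,J2)=(1,0,0); link0 fixed
link1: (2,0,0)
P 0-1 [J1]: (2,1,0)
link2: (3,1,0)
P 1-2 [J1]: (3,2,0)
link3: (4,2,0)
R 3-1 [J1]: (4,3,0)
P 2-3 [J1]: (4,4,0)
P 0-2 [J1]: (4,5,0)
link4: (5,5,0)
PS 0-3 [J2]: (5,5,1)
C 4-0 [J2]: (5,5,2)
C 1-4 [J2]: (5,5,3)
P 2-4 [J1]: (5,6,3)
Grübler: 3·4 − 2·6 − 3 = -3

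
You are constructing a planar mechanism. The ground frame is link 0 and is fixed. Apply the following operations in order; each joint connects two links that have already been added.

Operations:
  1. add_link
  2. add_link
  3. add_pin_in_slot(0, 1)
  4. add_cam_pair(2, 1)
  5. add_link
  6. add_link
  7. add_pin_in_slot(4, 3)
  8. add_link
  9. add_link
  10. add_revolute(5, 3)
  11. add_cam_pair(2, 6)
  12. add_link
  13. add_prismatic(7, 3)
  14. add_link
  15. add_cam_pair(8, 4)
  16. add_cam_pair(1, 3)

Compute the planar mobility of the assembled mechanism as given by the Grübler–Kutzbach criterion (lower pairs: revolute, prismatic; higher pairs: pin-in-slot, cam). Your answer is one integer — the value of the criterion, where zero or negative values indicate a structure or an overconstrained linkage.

ground; <1,0,0>
#1 <2,0,0>
#2 <3,0,0>
PS:0↔1 J2 <3,0,1>
C:2↔1 J2 <3,0,2>
#3 <4,0,2>
#4 <5,0,2>
PS:4↔3 J2 <5,0,3>
#5 <6,0,3>
#6 <7,0,3>
R:5↔3 J1 <7,1,3>
C:2↔6 J2 <7,1,4>
#7 <8,1,4>
P:7↔3 J1 <8,2,4>
#8 <9,2,4>
C:8↔4 J2 <9,2,5>
C:1↔3 J2 <9,2,6>
3×8 − 2×2 − 1×6 = 14

M = 14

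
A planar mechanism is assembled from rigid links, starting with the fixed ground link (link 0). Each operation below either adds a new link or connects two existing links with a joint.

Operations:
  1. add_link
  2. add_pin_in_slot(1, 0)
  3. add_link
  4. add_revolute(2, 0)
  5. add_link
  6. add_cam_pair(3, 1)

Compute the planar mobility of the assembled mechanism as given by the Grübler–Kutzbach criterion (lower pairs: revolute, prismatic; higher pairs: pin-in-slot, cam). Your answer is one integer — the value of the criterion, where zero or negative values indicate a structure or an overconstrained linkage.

ground; <1,0,0>
#1 <2,0,0>
PS:1↔0 J2 <2,0,1>
#2 <3,0,1>
R:2↔0 J1 <3,1,1>
#3 <4,1,1>
C:3↔1 J2 <4,1,2>
3×3 − 2×1 − 1×2 = 5

M = 5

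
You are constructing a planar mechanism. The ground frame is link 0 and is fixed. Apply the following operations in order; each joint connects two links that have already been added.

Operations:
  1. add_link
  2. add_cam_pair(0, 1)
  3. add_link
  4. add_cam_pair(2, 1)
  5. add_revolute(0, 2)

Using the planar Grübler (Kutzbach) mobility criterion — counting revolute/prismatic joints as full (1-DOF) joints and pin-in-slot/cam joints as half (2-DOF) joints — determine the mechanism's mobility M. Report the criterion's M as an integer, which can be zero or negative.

M = 2

ground; <1,0,0>
#1 <2,0,0>
C:0↔1 J2 <2,0,1>
#2 <3,0,1>
C:2↔1 J2 <3,0,2>
R:0↔2 J1 <3,1,2>
3×2 − 2×1 − 1×2 = 2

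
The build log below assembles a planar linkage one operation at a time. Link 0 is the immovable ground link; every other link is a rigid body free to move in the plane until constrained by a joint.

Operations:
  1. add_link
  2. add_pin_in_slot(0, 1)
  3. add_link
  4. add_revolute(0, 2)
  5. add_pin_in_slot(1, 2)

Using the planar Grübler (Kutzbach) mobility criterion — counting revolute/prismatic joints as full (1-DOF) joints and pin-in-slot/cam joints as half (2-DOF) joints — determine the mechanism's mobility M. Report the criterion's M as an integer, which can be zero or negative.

(L,J1,J2)=(1,0,0); link0 fixed
link1: (2,0,0)
PS 0-1 [J2]: (2,0,1)
link2: (3,0,1)
R 0-2 [J1]: (3,1,1)
PS 1-2 [J2]: (3,1,2)
Grübler: 3·2 − 2·1 − 2 = 2

M = 2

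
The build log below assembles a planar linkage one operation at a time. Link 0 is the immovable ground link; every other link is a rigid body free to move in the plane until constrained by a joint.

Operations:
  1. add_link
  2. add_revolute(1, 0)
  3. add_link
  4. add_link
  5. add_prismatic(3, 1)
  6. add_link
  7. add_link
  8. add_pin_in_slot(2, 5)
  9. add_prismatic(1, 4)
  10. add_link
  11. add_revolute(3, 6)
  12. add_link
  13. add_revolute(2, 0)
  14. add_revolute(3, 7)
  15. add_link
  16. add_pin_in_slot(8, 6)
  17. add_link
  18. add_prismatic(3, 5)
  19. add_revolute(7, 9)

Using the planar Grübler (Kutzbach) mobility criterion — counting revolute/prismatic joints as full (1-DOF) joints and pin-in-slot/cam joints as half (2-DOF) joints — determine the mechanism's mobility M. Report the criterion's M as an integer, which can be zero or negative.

M = 9

ground; <1,0,0>
#1 <2,0,0>
R:1↔0 J1 <2,1,0>
#2 <3,1,0>
#3 <4,1,0>
P:3↔1 J1 <4,2,0>
#4 <5,2,0>
#5 <6,2,0>
PS:2↔5 J2 <6,2,1>
P:1↔4 J1 <6,3,1>
#6 <7,3,1>
R:3↔6 J1 <7,4,1>
#7 <8,4,1>
R:2↔0 J1 <8,5,1>
R:3↔7 J1 <8,6,1>
#8 <9,6,1>
PS:8↔6 J2 <9,6,2>
#9 <10,6,2>
P:3↔5 J1 <10,7,2>
R:7↔9 J1 <10,8,2>
3×9 − 2×8 − 1×2 = 9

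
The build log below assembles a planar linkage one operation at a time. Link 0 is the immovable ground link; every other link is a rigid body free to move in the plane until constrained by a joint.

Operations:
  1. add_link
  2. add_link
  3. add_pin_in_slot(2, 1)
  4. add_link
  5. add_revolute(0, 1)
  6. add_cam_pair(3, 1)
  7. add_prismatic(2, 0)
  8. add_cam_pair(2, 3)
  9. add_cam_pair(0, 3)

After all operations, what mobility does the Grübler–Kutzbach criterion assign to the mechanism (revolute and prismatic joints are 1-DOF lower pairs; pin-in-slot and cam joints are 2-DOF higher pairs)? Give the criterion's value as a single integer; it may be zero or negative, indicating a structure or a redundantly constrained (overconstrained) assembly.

ground; <1,0,0>
#1 <2,0,0>
#2 <3,0,0>
PS:2↔1 J2 <3,0,1>
#3 <4,0,1>
R:0↔1 J1 <4,1,1>
C:3↔1 J2 <4,1,2>
P:2↔0 J1 <4,2,2>
C:2↔3 J2 <4,2,3>
C:0↔3 J2 <4,2,4>
3×3 − 2×2 − 1×4 = 1

M = 1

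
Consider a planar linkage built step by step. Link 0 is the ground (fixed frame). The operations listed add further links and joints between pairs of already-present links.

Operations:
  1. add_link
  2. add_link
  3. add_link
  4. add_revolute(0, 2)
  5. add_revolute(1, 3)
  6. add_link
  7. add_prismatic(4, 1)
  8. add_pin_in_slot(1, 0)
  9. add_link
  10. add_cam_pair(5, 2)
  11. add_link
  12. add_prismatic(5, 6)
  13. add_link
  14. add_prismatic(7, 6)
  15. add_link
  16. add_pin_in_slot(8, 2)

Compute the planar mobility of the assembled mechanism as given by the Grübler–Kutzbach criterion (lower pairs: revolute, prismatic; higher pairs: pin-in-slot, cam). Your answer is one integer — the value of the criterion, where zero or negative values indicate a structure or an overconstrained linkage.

(L,J1,J2)=(1,0,0); link0 fixed
link1: (2,0,0)
link2: (3,0,0)
link3: (4,0,0)
R 0-2 [J1]: (4,1,0)
R 1-3 [J1]: (4,2,0)
link4: (5,2,0)
P 4-1 [J1]: (5,3,0)
PS 1-0 [J2]: (5,3,1)
link5: (6,3,1)
C 5-2 [J2]: (6,3,2)
link6: (7,3,2)
P 5-6 [J1]: (7,4,2)
link7: (8,4,2)
P 7-6 [J1]: (8,5,2)
link8: (9,5,2)
PS 8-2 [J2]: (9,5,3)
Grübler: 3·8 − 2·5 − 3 = 11

M = 11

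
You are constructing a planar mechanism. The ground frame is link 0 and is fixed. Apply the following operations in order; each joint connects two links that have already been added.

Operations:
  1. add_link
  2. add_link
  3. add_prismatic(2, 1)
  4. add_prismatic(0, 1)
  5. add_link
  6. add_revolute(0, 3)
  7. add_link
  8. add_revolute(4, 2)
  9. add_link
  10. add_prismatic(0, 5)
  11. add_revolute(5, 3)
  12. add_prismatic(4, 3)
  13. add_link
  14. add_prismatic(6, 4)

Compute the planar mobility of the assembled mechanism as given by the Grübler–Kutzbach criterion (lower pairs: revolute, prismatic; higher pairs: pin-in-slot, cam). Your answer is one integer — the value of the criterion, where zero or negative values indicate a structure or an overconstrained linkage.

M = 2

L=1 J1=0 J2=0
add link → L=2 J1=0 J2=0
add link → L=3 J1=0 J2=0
P@2,1 dof=1 J1 → L=3 J1=1 J2=0
P@0,1 dof=1 J1 → L=3 J1=2 J2=0
add link → L=4 J1=2 J2=0
R@0,3 dof=1 J1 → L=4 J1=3 J2=0
add link → L=5 J1=3 J2=0
R@4,2 dof=1 J1 → L=5 J1=4 J2=0
add link → L=6 J1=4 J2=0
P@0,5 dof=1 J1 → L=6 J1=5 J2=0
R@5,3 dof=1 J1 → L=6 J1=6 J2=0
P@4,3 dof=1 J1 → L=6 J1=7 J2=0
add link → L=7 J1=7 J2=0
P@6,4 dof=1 J1 → L=7 J1=8 J2=0
M=3(L−1)−2J1−J2=3·6−2·8−0=2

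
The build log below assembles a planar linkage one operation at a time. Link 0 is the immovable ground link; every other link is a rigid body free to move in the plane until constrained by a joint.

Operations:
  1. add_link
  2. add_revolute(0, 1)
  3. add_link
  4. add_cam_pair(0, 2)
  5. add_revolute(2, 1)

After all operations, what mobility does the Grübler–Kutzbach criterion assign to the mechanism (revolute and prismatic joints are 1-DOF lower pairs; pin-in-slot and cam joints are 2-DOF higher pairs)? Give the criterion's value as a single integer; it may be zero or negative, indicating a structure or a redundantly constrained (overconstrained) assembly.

M = 1

(L,J1,J2)=(1,0,0); link0 fixed
link1: (2,0,0)
R 0-1 [J1]: (2,1,0)
link2: (3,1,0)
C 0-2 [J2]: (3,1,1)
R 2-1 [J1]: (3,2,1)
Grübler: 3·2 − 2·2 − 1 = 1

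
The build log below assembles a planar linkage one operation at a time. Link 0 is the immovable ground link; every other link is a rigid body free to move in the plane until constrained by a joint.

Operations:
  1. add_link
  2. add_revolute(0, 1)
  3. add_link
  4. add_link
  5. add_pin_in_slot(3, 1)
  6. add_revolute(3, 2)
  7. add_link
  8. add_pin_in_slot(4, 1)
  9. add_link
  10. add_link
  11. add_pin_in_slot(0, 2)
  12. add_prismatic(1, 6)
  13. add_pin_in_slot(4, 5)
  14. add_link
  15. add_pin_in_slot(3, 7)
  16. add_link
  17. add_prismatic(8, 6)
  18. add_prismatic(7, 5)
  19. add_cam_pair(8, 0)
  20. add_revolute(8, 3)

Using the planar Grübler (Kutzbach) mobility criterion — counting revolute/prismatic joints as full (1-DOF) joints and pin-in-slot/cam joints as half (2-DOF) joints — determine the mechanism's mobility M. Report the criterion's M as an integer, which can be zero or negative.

ground; <1,0,0>
#1 <2,0,0>
R:0↔1 J1 <2,1,0>
#2 <3,1,0>
#3 <4,1,0>
PS:3↔1 J2 <4,1,1>
R:3↔2 J1 <4,2,1>
#4 <5,2,1>
PS:4↔1 J2 <5,2,2>
#5 <6,2,2>
#6 <7,2,2>
PS:0↔2 J2 <7,2,3>
P:1↔6 J1 <7,3,3>
PS:4↔5 J2 <7,3,4>
#7 <8,3,4>
PS:3↔7 J2 <8,3,5>
#8 <9,3,5>
P:8↔6 J1 <9,4,5>
P:7↔5 J1 <9,5,5>
C:8↔0 J2 <9,5,6>
R:8↔3 J1 <9,6,6>
3×8 − 2×6 − 1×6 = 6

M = 6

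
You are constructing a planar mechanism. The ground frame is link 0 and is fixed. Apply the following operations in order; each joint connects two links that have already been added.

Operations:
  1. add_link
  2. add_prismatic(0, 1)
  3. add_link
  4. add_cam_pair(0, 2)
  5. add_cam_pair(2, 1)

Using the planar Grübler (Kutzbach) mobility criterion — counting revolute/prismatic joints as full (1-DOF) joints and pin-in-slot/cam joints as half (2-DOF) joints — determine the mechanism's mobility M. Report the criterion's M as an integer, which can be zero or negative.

M = 2

L=1 J1=0 J2=0
add link → L=2 J1=0 J2=0
P@0,1 dof=1 J1 → L=2 J1=1 J2=0
add link → L=3 J1=1 J2=0
C@0,2 dof=2 J2 → L=3 J1=1 J2=1
C@2,1 dof=2 J2 → L=3 J1=1 J2=2
M=3(L−1)−2J1−J2=3·2−2·1−2=2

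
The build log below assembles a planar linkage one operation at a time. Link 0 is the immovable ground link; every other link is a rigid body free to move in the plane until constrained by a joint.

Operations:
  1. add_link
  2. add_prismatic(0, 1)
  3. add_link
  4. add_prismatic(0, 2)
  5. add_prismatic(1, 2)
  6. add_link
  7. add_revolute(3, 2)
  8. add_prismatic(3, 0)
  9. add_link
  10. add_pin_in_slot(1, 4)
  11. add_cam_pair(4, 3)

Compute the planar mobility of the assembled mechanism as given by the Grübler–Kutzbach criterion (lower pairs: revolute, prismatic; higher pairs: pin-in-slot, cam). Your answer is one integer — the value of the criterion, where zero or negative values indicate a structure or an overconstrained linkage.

L=1 J1=0 J2=0
add link → L=2 J1=0 J2=0
P@0,1 dof=1 J1 → L=2 J1=1 J2=0
add link → L=3 J1=1 J2=0
P@0,2 dof=1 J1 → L=3 J1=2 J2=0
P@1,2 dof=1 J1 → L=3 J1=3 J2=0
add link → L=4 J1=3 J2=0
R@3,2 dof=1 J1 → L=4 J1=4 J2=0
P@3,0 dof=1 J1 → L=4 J1=5 J2=0
add link → L=5 J1=5 J2=0
PS@1,4 dof=2 J2 → L=5 J1=5 J2=1
C@4,3 dof=2 J2 → L=5 J1=5 J2=2
M=3(L−1)−2J1−J2=3·4−2·5−2=0

M = 0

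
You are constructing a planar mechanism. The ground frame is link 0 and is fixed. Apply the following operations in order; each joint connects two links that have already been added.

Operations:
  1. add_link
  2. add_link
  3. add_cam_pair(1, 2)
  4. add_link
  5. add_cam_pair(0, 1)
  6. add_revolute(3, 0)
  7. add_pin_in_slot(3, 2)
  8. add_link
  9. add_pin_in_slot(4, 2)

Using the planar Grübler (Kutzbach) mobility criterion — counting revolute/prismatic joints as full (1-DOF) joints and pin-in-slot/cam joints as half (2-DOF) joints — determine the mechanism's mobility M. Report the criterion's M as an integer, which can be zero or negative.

M = 6

(L,J1,J2)=(1,0,0); link0 fixed
link1: (2,0,0)
link2: (3,0,0)
C 1-2 [J2]: (3,0,1)
link3: (4,0,1)
C 0-1 [J2]: (4,0,2)
R 3-0 [J1]: (4,1,2)
PS 3-2 [J2]: (4,1,3)
link4: (5,1,3)
PS 4-2 [J2]: (5,1,4)
Grübler: 3·4 − 2·1 − 4 = 6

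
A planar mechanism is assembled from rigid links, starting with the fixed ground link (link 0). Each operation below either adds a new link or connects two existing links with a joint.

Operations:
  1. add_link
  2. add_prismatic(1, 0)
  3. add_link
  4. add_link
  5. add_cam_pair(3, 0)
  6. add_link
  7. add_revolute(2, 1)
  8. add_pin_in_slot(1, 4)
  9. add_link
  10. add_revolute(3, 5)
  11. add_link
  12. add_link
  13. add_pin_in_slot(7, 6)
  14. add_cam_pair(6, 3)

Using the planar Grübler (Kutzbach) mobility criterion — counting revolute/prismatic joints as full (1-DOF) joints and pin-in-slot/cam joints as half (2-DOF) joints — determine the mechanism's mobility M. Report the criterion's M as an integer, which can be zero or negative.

M = 11

L=1 J1=0 J2=0
add link → L=2 J1=0 J2=0
P@1,0 dof=1 J1 → L=2 J1=1 J2=0
add link → L=3 J1=1 J2=0
add link → L=4 J1=1 J2=0
C@3,0 dof=2 J2 → L=4 J1=1 J2=1
add link → L=5 J1=1 J2=1
R@2,1 dof=1 J1 → L=5 J1=2 J2=1
PS@1,4 dof=2 J2 → L=5 J1=2 J2=2
add link → L=6 J1=2 J2=2
R@3,5 dof=1 J1 → L=6 J1=3 J2=2
add link → L=7 J1=3 J2=2
add link → L=8 J1=3 J2=2
PS@7,6 dof=2 J2 → L=8 J1=3 J2=3
C@6,3 dof=2 J2 → L=8 J1=3 J2=4
M=3(L−1)−2J1−J2=3·7−2·3−4=11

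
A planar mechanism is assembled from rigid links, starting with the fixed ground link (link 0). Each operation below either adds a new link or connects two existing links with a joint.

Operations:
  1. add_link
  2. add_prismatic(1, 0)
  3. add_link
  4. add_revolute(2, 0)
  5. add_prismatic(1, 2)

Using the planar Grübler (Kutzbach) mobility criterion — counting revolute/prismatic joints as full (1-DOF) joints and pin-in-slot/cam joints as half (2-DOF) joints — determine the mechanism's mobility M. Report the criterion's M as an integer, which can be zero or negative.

M = 0

L=1 J1=0 J2=0
add link → L=2 J1=0 J2=0
P@1,0 dof=1 J1 → L=2 J1=1 J2=0
add link → L=3 J1=1 J2=0
R@2,0 dof=1 J1 → L=3 J1=2 J2=0
P@1,2 dof=1 J1 → L=3 J1=3 J2=0
M=3(L−1)−2J1−J2=3·2−2·3−0=0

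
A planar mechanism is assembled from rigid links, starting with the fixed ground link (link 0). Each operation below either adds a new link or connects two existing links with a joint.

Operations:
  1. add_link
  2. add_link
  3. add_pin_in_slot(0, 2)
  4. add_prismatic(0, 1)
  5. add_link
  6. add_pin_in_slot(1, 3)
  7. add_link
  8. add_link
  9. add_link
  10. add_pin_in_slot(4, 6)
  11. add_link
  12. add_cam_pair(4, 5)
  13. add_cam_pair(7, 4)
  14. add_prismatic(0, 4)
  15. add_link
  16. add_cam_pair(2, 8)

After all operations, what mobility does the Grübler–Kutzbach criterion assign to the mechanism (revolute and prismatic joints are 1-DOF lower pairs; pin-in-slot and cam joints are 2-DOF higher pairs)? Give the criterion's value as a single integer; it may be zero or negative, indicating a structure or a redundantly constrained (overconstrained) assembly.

M = 14

L=1 J1=0 J2=0
add link → L=2 J1=0 J2=0
add link → L=3 J1=0 J2=0
PS@0,2 dof=2 J2 → L=3 J1=0 J2=1
P@0,1 dof=1 J1 → L=3 J1=1 J2=1
add link → L=4 J1=1 J2=1
PS@1,3 dof=2 J2 → L=4 J1=1 J2=2
add link → L=5 J1=1 J2=2
add link → L=6 J1=1 J2=2
add link → L=7 J1=1 J2=2
PS@4,6 dof=2 J2 → L=7 J1=1 J2=3
add link → L=8 J1=1 J2=3
C@4,5 dof=2 J2 → L=8 J1=1 J2=4
C@7,4 dof=2 J2 → L=8 J1=1 J2=5
P@0,4 dof=1 J1 → L=8 J1=2 J2=5
add link → L=9 J1=2 J2=5
C@2,8 dof=2 J2 → L=9 J1=2 J2=6
M=3(L−1)−2J1−J2=3·8−2·2−6=14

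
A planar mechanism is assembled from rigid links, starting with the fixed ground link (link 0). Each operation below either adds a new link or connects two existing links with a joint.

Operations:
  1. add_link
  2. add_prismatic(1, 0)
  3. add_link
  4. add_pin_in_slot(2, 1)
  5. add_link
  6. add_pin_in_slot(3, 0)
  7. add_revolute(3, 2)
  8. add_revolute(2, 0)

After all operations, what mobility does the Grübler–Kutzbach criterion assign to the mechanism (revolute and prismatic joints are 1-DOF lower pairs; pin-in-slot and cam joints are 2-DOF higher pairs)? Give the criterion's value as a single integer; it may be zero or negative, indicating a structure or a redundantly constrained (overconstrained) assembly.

ground; <1,0,0>
#1 <2,0,0>
P:1↔0 J1 <2,1,0>
#2 <3,1,0>
PS:2↔1 J2 <3,1,1>
#3 <4,1,1>
PS:3↔0 J2 <4,1,2>
R:3↔2 J1 <4,2,2>
R:2↔0 J1 <4,3,2>
3×3 − 2×3 − 1×2 = 1

M = 1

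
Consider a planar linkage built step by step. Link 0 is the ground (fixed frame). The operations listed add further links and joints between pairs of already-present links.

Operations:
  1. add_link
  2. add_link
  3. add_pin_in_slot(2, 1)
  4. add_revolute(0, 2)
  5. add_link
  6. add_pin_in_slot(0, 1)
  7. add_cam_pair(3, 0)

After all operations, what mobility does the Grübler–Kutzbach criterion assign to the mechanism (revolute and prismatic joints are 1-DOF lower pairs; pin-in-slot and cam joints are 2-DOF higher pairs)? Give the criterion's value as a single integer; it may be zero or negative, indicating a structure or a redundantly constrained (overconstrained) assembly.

M = 4

link 0 = ground. State L|J1|J2 = 1|0|0
+link1  2|0|0
+link2  3|0|0
PS(2,1) f=2→J2  3|0|1
R(0,2) f=1→J1  3|1|1
+link3  4|1|1
PS(0,1) f=2→J2  4|1|2
C(3,0) f=2→J2  4|1|3
M = 3(4−1)−2·1−3 = 9−2−3 = 4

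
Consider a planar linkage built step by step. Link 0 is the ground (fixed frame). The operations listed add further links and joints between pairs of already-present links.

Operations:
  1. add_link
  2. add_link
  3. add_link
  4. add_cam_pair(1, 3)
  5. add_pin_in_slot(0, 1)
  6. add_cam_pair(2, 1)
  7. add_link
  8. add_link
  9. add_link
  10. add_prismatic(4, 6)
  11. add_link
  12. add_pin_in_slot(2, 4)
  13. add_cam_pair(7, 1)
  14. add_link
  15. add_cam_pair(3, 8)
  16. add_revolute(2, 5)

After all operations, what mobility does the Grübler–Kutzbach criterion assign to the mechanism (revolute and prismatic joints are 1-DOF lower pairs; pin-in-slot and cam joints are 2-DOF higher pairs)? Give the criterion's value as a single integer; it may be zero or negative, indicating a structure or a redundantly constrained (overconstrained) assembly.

M = 14

link 0 = ground. State L|J1|J2 = 1|0|0
+link1  2|0|0
+link2  3|0|0
+link3  4|0|0
C(1,3) f=2→J2  4|0|1
PS(0,1) f=2→J2  4|0|2
C(2,1) f=2→J2  4|0|3
+link4  5|0|3
+link5  6|0|3
+link6  7|0|3
P(4,6) f=1→J1  7|1|3
+link7  8|1|3
PS(2,4) f=2→J2  8|1|4
C(7,1) f=2→J2  8|1|5
+link8  9|1|5
C(3,8) f=2→J2  9|1|6
R(2,5) f=1→J1  9|2|6
M = 3(9−1)−2·2−6 = 24−4−6 = 14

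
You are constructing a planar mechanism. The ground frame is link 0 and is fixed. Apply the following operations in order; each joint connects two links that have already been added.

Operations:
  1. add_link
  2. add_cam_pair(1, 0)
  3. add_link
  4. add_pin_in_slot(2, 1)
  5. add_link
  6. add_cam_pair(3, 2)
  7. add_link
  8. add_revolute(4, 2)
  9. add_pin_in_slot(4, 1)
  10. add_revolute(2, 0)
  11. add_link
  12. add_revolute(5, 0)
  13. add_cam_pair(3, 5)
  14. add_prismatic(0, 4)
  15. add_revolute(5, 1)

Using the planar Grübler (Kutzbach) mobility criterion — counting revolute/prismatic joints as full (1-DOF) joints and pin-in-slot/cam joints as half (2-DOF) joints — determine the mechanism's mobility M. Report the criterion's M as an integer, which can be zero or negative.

M = 0

[1;0;0] (link 0 is ground)
L+ [2;0;0]
C(1,0)∈J2 [2;0;1]
L+ [3;0;1]
PS(2,1)∈J2 [3;0;2]
L+ [4;0;2]
C(3,2)∈J2 [4;0;3]
L+ [5;0;3]
R(4,2)∈J1 [5;1;3]
PS(4,1)∈J2 [5;1;4]
R(2,0)∈J1 [5;2;4]
L+ [6;2;4]
R(5,0)∈J1 [6;3;4]
C(3,5)∈J2 [6;3;5]
P(0,4)∈J1 [6;4;5]
R(5,1)∈J1 [6;5;5]
mobility = 15 − 10 − 5 = 0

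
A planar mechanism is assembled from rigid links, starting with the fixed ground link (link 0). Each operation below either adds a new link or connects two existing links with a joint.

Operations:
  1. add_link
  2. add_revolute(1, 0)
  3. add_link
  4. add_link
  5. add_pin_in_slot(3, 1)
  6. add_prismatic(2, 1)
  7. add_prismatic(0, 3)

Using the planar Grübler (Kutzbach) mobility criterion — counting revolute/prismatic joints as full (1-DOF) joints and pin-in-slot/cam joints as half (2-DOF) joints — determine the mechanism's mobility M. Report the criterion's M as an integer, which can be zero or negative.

M = 2

[1;0;0] (link 0 is ground)
L+ [2;0;0]
R(1,0)∈J1 [2;1;0]
L+ [3;1;0]
L+ [4;1;0]
PS(3,1)∈J2 [4;1;1]
P(2,1)∈J1 [4;2;1]
P(0,3)∈J1 [4;3;1]
mobility = 9 − 6 − 1 = 2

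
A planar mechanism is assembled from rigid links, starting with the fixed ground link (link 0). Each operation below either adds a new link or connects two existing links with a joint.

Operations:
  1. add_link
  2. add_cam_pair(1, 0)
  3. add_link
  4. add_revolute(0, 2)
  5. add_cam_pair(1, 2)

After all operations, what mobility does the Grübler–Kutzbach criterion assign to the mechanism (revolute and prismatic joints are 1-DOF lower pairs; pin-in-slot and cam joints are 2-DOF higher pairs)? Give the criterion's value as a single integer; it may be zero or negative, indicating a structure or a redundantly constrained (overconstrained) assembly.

M = 2

link 0 = ground. State L|J1|J2 = 1|0|0
+link1  2|0|0
C(1,0) f=2→J2  2|0|1
+link2  3|0|1
R(0,2) f=1→J1  3|1|1
C(1,2) f=2→J2  3|1|2
M = 3(3−1)−2·1−2 = 6−2−2 = 2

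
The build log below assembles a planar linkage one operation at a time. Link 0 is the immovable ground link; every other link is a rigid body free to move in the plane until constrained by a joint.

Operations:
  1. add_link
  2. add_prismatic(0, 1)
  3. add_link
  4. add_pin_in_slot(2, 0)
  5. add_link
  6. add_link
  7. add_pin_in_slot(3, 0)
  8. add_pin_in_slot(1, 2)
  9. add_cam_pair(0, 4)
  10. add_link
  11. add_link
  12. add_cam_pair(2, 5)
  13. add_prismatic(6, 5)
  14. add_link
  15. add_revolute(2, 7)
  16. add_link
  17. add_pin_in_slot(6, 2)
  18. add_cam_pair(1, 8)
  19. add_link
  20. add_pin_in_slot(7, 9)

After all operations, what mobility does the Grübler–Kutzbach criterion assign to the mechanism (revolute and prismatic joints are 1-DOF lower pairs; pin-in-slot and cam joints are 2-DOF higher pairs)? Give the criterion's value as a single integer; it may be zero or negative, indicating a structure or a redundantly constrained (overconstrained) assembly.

M = 13

(L,J1,J2)=(1,0,0); link0 fixed
link1: (2,0,0)
P 0-1 [J1]: (2,1,0)
link2: (3,1,0)
PS 2-0 [J2]: (3,1,1)
link3: (4,1,1)
link4: (5,1,1)
PS 3-0 [J2]: (5,1,2)
PS 1-2 [J2]: (5,1,3)
C 0-4 [J2]: (5,1,4)
link5: (6,1,4)
link6: (7,1,4)
C 2-5 [J2]: (7,1,5)
P 6-5 [J1]: (7,2,5)
link7: (8,2,5)
R 2-7 [J1]: (8,3,5)
link8: (9,3,5)
PS 6-2 [J2]: (9,3,6)
C 1-8 [J2]: (9,3,7)
link9: (10,3,7)
PS 7-9 [J2]: (10,3,8)
Grübler: 3·9 − 2·3 − 8 = 13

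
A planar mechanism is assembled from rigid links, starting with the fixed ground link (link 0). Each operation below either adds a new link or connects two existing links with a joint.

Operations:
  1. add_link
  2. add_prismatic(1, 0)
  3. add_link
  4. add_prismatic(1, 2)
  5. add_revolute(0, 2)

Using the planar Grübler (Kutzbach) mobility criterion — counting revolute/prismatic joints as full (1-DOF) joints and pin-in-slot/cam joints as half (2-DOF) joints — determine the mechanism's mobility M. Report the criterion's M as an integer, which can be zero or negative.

ground; <1,0,0>
#1 <2,0,0>
P:1↔0 J1 <2,1,0>
#2 <3,1,0>
P:1↔2 J1 <3,2,0>
R:0↔2 J1 <3,3,0>
3×2 − 2×3 − 1×0 = 0

M = 0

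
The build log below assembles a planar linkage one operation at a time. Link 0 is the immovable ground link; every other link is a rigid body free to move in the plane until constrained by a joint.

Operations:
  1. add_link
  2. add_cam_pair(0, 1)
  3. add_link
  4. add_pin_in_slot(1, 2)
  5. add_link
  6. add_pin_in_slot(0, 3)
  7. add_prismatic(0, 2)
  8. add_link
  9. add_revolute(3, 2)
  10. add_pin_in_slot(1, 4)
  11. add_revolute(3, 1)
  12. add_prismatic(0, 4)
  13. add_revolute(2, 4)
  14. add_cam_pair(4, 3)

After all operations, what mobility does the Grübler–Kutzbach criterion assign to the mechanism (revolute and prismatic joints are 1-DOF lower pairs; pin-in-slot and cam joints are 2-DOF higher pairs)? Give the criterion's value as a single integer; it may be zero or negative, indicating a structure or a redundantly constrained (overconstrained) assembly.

M = -3

L=1 J1=0 J2=0
add link → L=2 J1=0 J2=0
C@0,1 dof=2 J2 → L=2 J1=0 J2=1
add link → L=3 J1=0 J2=1
PS@1,2 dof=2 J2 → L=3 J1=0 J2=2
add link → L=4 J1=0 J2=2
PS@0,3 dof=2 J2 → L=4 J1=0 J2=3
P@0,2 dof=1 J1 → L=4 J1=1 J2=3
add link → L=5 J1=1 J2=3
R@3,2 dof=1 J1 → L=5 J1=2 J2=3
PS@1,4 dof=2 J2 → L=5 J1=2 J2=4
R@3,1 dof=1 J1 → L=5 J1=3 J2=4
P@0,4 dof=1 J1 → L=5 J1=4 J2=4
R@2,4 dof=1 J1 → L=5 J1=5 J2=4
C@4,3 dof=2 J2 → L=5 J1=5 J2=5
M=3(L−1)−2J1−J2=3·4−2·5−5=-3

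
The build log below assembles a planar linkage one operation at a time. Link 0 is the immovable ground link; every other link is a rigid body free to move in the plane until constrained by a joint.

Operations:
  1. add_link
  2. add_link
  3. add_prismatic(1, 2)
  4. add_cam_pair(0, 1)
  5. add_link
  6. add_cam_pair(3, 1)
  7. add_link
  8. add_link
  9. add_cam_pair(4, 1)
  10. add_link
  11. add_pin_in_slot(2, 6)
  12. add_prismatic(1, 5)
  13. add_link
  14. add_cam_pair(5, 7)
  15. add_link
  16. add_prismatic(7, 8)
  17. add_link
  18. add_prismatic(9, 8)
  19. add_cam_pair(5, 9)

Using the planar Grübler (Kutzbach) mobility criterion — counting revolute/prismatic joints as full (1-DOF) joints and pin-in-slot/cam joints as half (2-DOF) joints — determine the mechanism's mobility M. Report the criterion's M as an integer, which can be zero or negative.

ground; <1,0,0>
#1 <2,0,0>
#2 <3,0,0>
P:1↔2 J1 <3,1,0>
C:0↔1 J2 <3,1,1>
#3 <4,1,1>
C:3↔1 J2 <4,1,2>
#4 <5,1,2>
#5 <6,1,2>
C:4↔1 J2 <6,1,3>
#6 <7,1,3>
PS:2↔6 J2 <7,1,4>
P:1↔5 J1 <7,2,4>
#7 <8,2,4>
C:5↔7 J2 <8,2,5>
#8 <9,2,5>
P:7↔8 J1 <9,3,5>
#9 <10,3,5>
P:9↔8 J1 <10,4,5>
C:5↔9 J2 <10,4,6>
3×9 − 2×4 − 1×6 = 13

M = 13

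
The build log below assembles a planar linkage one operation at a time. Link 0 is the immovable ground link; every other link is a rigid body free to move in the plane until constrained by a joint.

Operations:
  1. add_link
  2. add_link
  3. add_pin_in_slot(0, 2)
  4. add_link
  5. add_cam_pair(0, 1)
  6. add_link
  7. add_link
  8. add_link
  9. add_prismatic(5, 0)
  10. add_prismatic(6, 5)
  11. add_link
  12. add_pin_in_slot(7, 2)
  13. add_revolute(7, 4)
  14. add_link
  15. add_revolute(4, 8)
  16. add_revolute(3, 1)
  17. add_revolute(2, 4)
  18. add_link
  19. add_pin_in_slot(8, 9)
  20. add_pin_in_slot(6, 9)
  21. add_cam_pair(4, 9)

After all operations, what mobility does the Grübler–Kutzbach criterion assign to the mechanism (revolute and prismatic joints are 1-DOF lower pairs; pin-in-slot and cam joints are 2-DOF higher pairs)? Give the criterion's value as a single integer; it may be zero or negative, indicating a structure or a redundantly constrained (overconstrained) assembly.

M = 9

link 0 = ground. State L|J1|J2 = 1|0|0
+link1  2|0|0
+link2  3|0|0
PS(0,2) f=2→J2  3|0|1
+link3  4|0|1
C(0,1) f=2→J2  4|0|2
+link4  5|0|2
+link5  6|0|2
+link6  7|0|2
P(5,0) f=1→J1  7|1|2
P(6,5) f=1→J1  7|2|2
+link7  8|2|2
PS(7,2) f=2→J2  8|2|3
R(7,4) f=1→J1  8|3|3
+link8  9|3|3
R(4,8) f=1→J1  9|4|3
R(3,1) f=1→J1  9|5|3
R(2,4) f=1→J1  9|6|3
+link9  10|6|3
PS(8,9) f=2→J2  10|6|4
PS(6,9) f=2→J2  10|6|5
C(4,9) f=2→J2  10|6|6
M = 3(10−1)−2·6−6 = 27−12−6 = 9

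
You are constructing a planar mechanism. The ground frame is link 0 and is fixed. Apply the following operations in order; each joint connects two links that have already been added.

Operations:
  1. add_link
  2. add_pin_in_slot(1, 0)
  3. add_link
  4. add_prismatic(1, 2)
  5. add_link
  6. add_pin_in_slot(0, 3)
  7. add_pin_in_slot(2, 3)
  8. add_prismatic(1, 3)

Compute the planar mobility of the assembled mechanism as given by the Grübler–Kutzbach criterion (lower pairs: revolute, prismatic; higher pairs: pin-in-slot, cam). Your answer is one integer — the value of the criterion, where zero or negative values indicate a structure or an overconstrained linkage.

M = 2

L=1 J1=0 J2=0
add link → L=2 J1=0 J2=0
PS@1,0 dof=2 J2 → L=2 J1=0 J2=1
add link → L=3 J1=0 J2=1
P@1,2 dof=1 J1 → L=3 J1=1 J2=1
add link → L=4 J1=1 J2=1
PS@0,3 dof=2 J2 → L=4 J1=1 J2=2
PS@2,3 dof=2 J2 → L=4 J1=1 J2=3
P@1,3 dof=1 J1 → L=4 J1=2 J2=3
M=3(L−1)−2J1−J2=3·3−2·2−3=2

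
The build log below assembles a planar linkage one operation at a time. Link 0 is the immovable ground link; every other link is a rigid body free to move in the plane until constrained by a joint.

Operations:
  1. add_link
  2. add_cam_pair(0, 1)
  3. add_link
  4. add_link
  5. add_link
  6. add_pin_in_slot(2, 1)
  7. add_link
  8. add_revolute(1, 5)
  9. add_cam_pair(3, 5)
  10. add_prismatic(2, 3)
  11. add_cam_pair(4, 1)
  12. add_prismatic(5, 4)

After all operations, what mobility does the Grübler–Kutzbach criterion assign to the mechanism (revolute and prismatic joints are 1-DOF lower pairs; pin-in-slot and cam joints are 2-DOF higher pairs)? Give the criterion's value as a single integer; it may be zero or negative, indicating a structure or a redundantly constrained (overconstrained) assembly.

M = 5

ground; <1,0,0>
#1 <2,0,0>
C:0↔1 J2 <2,0,1>
#2 <3,0,1>
#3 <4,0,1>
#4 <5,0,1>
PS:2↔1 J2 <5,0,2>
#5 <6,0,2>
R:1↔5 J1 <6,1,2>
C:3↔5 J2 <6,1,3>
P:2↔3 J1 <6,2,3>
C:4↔1 J2 <6,2,4>
P:5↔4 J1 <6,3,4>
3×5 − 2×3 − 1×4 = 5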